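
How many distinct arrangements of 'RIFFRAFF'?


Letters: 8, freq: {'R': 2, 'I': 1, 'F': 4, 'A': 1}
8!/(2!×1!×4!×1!) = 40320/48 = 840

840


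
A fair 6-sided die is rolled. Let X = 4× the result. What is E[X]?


E[die] = (1+6)/2 = 7/2
E[X] = 4 × 7/2 = 14

E[X] = 14


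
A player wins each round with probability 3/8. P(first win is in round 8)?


Geometric: P(X=8) = (1-p)^(k-1)×p = (5/8)^7×3/8 = 234375/16777216

P(X=8) = 234375/16777216 ≈ 1.40%


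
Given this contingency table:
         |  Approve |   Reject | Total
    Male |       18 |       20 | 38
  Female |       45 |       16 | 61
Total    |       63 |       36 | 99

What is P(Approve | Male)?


P(Approve | Male) = 18/(18+20) = 18/38 = 9/19

P(Approve|Male) = 9/19 ≈ 47.37%


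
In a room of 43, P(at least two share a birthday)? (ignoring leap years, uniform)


P(all different) = Π(365-i)/365 for i=0..42
= 0.076077
P(match) = 1 - 0.076077 = 0.923923

P ≈ 0.9239 ≈ 92.39%


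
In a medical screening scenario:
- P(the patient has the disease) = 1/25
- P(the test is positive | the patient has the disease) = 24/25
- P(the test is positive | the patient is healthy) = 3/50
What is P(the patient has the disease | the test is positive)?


Using Bayes' theorem:
P(A|B) = P(B|A)·P(A) / P(B)

P(the test is positive) = 24/25 × 1/25 + 3/50 × 24/25
= 24/625 + 36/625 = 12/125

P(the patient has the disease|the test is positive) = (24/625) / (12/125) = 2/5

P(the patient has the disease|the test is positive) = 2/5 ≈ 40.00%


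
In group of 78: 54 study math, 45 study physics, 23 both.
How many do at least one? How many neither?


|A∪B| = 54+45-23 = 76
Neither = 78-76 = 2

At least one: 76; Neither: 2


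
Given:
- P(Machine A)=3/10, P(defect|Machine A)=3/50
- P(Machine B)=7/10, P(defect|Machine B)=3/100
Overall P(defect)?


P(B) = Σ P(B|Aᵢ)×P(Aᵢ)
  3/50×3/10 = 9/500
  3/100×7/10 = 21/1000
Sum = 39/1000

P(defect) = 39/1000 ≈ 3.90%


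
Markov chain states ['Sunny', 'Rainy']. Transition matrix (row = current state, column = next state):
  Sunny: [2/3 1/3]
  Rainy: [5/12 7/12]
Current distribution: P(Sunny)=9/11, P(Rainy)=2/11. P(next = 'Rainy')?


P(next=Rainy) = Σᵢ P(now=i)×P(i→Rainy)
= 9/11×1/3 + 2/11×7/12
= 3/11 + 7/66 = 25/66

P = 25/66 ≈ 0.3788


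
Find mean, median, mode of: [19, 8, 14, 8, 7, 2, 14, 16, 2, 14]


Sorted: [2, 2, 7, 8, 8, 14, 14, 14, 16, 19]
Mean = 104/10 = 52/5
Median = 11
Freq: {19: 1, 8: 2, 14: 3, 7: 1, 2: 2, 16: 1}
Mode: [14]

Mean=52/5, Median=11, Mode=14


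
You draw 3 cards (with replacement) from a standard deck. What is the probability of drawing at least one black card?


P(not a black card) = 26/52 = 1/2
P(none in 3 draws) = (1/2)^3 = 1/8
P(≥1 black card) = 1 - 1/8 = 7/8

P = 7/8 ≈ 87.50%


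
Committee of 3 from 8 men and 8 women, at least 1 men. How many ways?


Count by #men:
  1M,2W: C(8,1)×C(8,2)=224
  2M,1W: C(8,2)×C(8,1)=224
  3M,0W: C(8,3)×C(8,0)=56
Total = 504

504


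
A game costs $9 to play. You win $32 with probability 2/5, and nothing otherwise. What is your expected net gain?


E[gain] = (32-9)×2/5 + (-9)×3/5
= 46/5 - 27/5 = 19/5

Expected net gain = $19/5 ≈ $3.80


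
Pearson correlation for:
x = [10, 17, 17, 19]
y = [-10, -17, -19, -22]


n=4, Σx=63, Σy=-68, Σxy=-1130, Σx²=1039, Σy²=1234
r = (4×(-1130) - 63×(-68))/√((4×1039 - 63²)(4×1234 - (-68)²))
= -236/√(187×312) = -236/√58344 ≈ -236/241.5450 ≈ -0.9770

r ≈ -0.9770


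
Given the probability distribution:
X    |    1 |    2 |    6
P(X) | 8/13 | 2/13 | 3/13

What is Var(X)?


E[X] = 30/13
E[X²] = 124/13
Var(X) = E[X²] - (E[X])² = 124/13 - 900/169 = 712/169

Var(X) = 712/169 ≈ 4.2130


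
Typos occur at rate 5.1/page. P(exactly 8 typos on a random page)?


Poisson(λ=5.1): P(X=8) = e^(-λ)×λ^k/k!
= e^(-5.1) × 5.1^8 / 8!
≈ 0.006096746566 × 457679.445704 / 40320 ≈ 0.069205

P(X=8) ≈ 0.069205 ≈ 6.92%


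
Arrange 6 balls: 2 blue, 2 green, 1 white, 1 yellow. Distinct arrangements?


6!/(2!×2!×1!×1!) = 180

180


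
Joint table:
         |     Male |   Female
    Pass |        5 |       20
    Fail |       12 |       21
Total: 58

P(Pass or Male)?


P(Pass∨Male) = P(Pass) + P(Male) - P(Pass∧Male)
= (25 + 17 - 5)/58 = 37/58

P = 37/58 ≈ 63.79%


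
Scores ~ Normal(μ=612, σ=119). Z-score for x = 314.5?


z = (x - μ)/σ = (314.5 - 612)/119 = -2.5

z = -2.5


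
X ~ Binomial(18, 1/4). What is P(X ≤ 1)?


P(X ≤ 1) = Σ P(X=i) for i=0..1
P(X=0) = 387420489/68719476736
P(X=1) = 1162261467/34359738368
Sum = 2711943423/68719476736

P(X ≤ 1) = 2711943423/68719476736 ≈ 3.95%


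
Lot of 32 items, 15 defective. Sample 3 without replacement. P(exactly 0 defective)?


Hypergeometric: C(15,0)×C(17,3)/C(32,3)
= 1×680/4960 = 17/124

P(X=0) = 17/124 ≈ 13.71%


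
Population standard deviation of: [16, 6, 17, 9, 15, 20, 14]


Mean = 97/7
  (16-97/7)²=225/49
  (6-97/7)²=3025/49
  (17-97/7)²=484/49
  (9-97/7)²=1156/49
  (15-97/7)²=64/49
  (20-97/7)²=1849/49
  (14-97/7)²=1/49
Σ(x-μ)² = 972/7
σ² = (972/7)/7 = 972/49

σ = √(972/49) ≈ 4.4538


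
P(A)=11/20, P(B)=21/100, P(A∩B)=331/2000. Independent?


P(A)×P(B) = 231/2000
P(A∩B) = 331/2000
Not equal → NOT independent

No, not independent


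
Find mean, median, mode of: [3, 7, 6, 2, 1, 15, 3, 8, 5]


Sorted: [1, 2, 3, 3, 5, 6, 7, 8, 15]
Mean = 50/9
Median = 5
Freq: {3: 2, 7: 1, 6: 1, 2: 1, 1: 1, 15: 1, 8: 1, 5: 1}
Mode: [3]

Mean=50/9, Median=5, Mode=3


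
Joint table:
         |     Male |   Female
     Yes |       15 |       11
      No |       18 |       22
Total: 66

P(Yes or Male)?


P(Yes∨Male) = P(Yes) + P(Male) - P(Yes∧Male)
= (26 + 33 - 15)/66 = 44/66 = 2/3

P = 2/3 ≈ 66.67%


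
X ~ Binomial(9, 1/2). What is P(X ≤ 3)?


P(X ≤ 3) = Σ P(X=i) for i=0..3
P(X=0) = 1/512
P(X=1) = 9/512
P(X=2) = 9/128
P(X=3) = 21/128
Sum = 65/256

P(X ≤ 3) = 65/256 ≈ 25.39%


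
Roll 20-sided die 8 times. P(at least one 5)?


P(no 5)^8 = (19/20)^8 = 16983563041/25600000000
P(≥1) = 1 - 16983563041/25600000000 = 8616436959/25600000000

P = 8616436959/25600000000 ≈ 33.66%


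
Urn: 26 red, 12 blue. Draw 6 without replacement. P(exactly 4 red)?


Hypergeometric: C(26,4)×C(12,2)/C(38,6)
= 14950×66/2760681 = 29900/83657

P(X=4) = 29900/83657 ≈ 35.74%


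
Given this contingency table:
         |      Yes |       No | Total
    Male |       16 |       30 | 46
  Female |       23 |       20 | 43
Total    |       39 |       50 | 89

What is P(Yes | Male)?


P(Yes | Male) = 16/(16+30) = 16/46 = 8/23

P(Yes|Male) = 8/23 ≈ 34.78%


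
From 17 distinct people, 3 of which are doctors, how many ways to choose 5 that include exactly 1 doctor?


Choose 1 of the 3 doctors and 4 of the other 14 people:
C(3,1)×C(14,4) = 3×1001 = 3003

3003


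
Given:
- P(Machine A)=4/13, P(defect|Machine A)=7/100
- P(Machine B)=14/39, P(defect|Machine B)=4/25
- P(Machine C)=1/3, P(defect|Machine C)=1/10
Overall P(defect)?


P(B) = Σ P(B|Aᵢ)×P(Aᵢ)
  7/100×4/13 = 7/325
  4/25×14/39 = 56/975
  1/10×1/3 = 1/30
Sum = 73/650

P(defect) = 73/650 ≈ 11.23%


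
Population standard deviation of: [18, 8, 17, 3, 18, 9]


Mean = 73/6
  (18-73/6)²=1225/36
  (8-73/6)²=625/36
  (17-73/6)²=841/36
  (3-73/6)²=3025/36
  (18-73/6)²=1225/36
  (9-73/6)²=361/36
Σ(x-μ)² = 1217/6
σ² = (1217/6)/6 = 1217/36

σ = √(1217/36) ≈ 5.8143


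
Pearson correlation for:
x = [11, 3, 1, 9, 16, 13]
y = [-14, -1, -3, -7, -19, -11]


n=6, Σx=53, Σy=-55, Σxy=-670, Σx²=637, Σy²=737
r = (6×(-670) - 53×(-55))/√((6×637 - 53²)(6×737 - (-55)²))
= -1105/√(1013×1397) = -1105/√1415161 ≈ -1105/1189.6054 ≈ -0.9289

r ≈ -0.9289


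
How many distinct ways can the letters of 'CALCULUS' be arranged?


Letters: 8, freq: {'C': 2, 'A': 1, 'L': 2, 'U': 2, 'S': 1}
8!/(2!×1!×2!×2!×1!) = 40320/8 = 5040

5040


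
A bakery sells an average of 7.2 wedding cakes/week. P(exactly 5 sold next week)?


Poisson(λ=7.2): P(X=5) = e^(-λ)×λ^k/k!
= e^(-7.2) × 7.2^5 / 5!
≈ 0.0007465858084 × 19349.17632 / 120 ≈ 0.120382

P(X=5) ≈ 0.120382 ≈ 12.04%


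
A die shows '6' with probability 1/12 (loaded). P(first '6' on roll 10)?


Geometric: P(X=10) = (1-p)^(k-1)×p = (11/12)^9×1/12 = 2357947691/61917364224

P(X=10) = 2357947691/61917364224 ≈ 3.81%


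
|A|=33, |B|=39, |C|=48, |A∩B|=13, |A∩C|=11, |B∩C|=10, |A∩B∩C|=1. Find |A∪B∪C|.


|A∪B∪C| = 33+39+48-13-11-10+1 = 87

|A∪B∪C| = 87


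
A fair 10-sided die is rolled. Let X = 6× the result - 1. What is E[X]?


E[die] = (1+10)/2 = 11/2
E[X] = 6×11/2 - 1 = 32

E[X] = 32


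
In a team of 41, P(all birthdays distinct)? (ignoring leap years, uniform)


P(all different) = Π(365-i)/365 for i=0..40
= (365/365)×(364/365)×...×(325/365)
= 0.096848

P ≈ 0.0968 ≈ 9.68%


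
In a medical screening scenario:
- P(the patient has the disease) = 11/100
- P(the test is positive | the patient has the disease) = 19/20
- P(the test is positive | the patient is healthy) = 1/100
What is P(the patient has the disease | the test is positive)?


Using Bayes' theorem:
P(A|B) = P(B|A)·P(A) / P(B)

P(the test is positive) = 19/20 × 11/100 + 1/100 × 89/100
= 209/2000 + 89/10000 = 567/5000

P(the patient has the disease|the test is positive) = (209/2000) / (567/5000) = 1045/1134

P(the patient has the disease|the test is positive) = 1045/1134 ≈ 92.15%


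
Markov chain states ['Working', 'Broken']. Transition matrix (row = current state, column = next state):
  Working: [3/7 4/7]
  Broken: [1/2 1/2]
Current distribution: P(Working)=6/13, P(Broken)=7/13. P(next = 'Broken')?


P(next=Broken) = Σᵢ P(now=i)×P(i→Broken)
= 6/13×4/7 + 7/13×1/2
= 24/91 + 7/26 = 97/182

P = 97/182 ≈ 0.5330


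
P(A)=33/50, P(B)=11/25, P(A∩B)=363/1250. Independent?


P(A)×P(B) = 363/1250
P(A∩B) = 363/1250
Equal ✓ → Independent

Yes, independent


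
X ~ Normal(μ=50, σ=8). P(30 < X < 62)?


z₁=(30-50)/8=-2.5, z₂=(62-50)/8=1.5
P = Φ(1.5) - Φ(-2.5) = 0.933193 - 0.006210 = 0.926983 ≈ 0.9270

P(30 < X < 62) ≈ 0.9270


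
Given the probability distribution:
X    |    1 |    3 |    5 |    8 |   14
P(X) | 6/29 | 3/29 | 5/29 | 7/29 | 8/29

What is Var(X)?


E[X] = 208/29
E[X²] = 2174/29
Var(X) = E[X²] - (E[X])² = 2174/29 - 43264/841 = 19782/841

Var(X) = 19782/841 ≈ 23.5220


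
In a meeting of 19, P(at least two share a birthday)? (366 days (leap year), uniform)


P(all different) = Π(366-i)/366 for i=0..18
= 0.621705
P(match) = 1 - 0.621705 = 0.378295

P ≈ 0.3783 ≈ 37.83%


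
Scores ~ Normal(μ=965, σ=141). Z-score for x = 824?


z = (x - μ)/σ = (824 - 965)/141 = -1.0

z = -1.0


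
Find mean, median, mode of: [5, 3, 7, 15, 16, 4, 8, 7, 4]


Sorted: [3, 4, 4, 5, 7, 7, 8, 15, 16]
Mean = 69/9 = 23/3
Median = 7
Freq: {5: 1, 3: 1, 7: 2, 15: 1, 16: 1, 4: 2, 8: 1}
Mode: [4, 7]

Mean=23/3, Median=7, Mode=[4, 7]


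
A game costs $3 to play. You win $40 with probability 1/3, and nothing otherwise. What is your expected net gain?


E[gain] = (40-3)×1/3 + (-3)×2/3
= 37/3 - 2 = 31/3

Expected net gain = $31/3 ≈ $10.33


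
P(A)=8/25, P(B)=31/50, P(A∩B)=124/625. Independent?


P(A)×P(B) = 124/625
P(A∩B) = 124/625
Equal ✓ → Independent

Yes, independent


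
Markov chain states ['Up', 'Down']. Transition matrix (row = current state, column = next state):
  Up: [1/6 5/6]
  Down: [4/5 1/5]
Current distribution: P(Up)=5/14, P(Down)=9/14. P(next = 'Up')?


P(next=Up) = Σᵢ P(now=i)×P(i→Up)
= 5/14×1/6 + 9/14×4/5
= 5/84 + 18/35 = 241/420

P = 241/420 ≈ 0.5738


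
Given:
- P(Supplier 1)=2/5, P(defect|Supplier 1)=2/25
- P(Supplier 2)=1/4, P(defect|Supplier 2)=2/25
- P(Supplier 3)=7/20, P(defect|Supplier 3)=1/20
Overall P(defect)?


P(B) = Σ P(B|Aᵢ)×P(Aᵢ)
  2/25×2/5 = 4/125
  2/25×1/4 = 1/50
  1/20×7/20 = 7/400
Sum = 139/2000

P(defect) = 139/2000 ≈ 6.95%


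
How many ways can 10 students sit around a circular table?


Circular arrangements of 10 distinct objects: fix one position to break rotational symmetry.
(n-1)! = 9! = 362880

362880


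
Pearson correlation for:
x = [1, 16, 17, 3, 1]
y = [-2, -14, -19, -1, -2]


n=5, Σx=38, Σy=-38, Σxy=-554, Σx²=556, Σy²=566
r = (5×(-554) - 38×(-38))/√((5×556 - 38²)(5×566 - (-38)²))
= -1326/√(1336×1386) = -1326/√1851696 ≈ -1326/1360.7704 ≈ -0.9744

r ≈ -0.9744


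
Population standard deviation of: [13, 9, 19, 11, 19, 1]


Mean = 72/6 = 12
  (13-12)²=1
  (9-12)²=9
  (19-12)²=49
  (11-12)²=1
  (19-12)²=49
  (1-12)²=121
Σ(x-μ)² = 230
σ² = 230/6 = 115/3

σ = √(115/3) ≈ 6.1914


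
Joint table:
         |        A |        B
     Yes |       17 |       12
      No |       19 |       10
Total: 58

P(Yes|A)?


P(Yes|A) = 17/(17+19) = 17/36

P = 17/36 ≈ 47.22%


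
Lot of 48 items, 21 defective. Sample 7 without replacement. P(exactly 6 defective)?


Hypergeometric: C(21,6)×C(27,1)/C(48,7)
= 54264×27/73629072 = 20349/1022626

P(X=6) = 20349/1022626 ≈ 1.99%


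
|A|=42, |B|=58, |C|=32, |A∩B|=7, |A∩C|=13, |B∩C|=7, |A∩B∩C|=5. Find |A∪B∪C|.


|A∪B∪C| = 42+58+32-7-13-7+5 = 110

|A∪B∪C| = 110


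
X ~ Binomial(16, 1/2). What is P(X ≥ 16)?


P(X ≥ 16) = Σ P(X=i) for i=16..16
P(X=16) = 1/65536
Sum = 1/65536

P(X ≥ 16) = 1/65536 ≈ 0.00%


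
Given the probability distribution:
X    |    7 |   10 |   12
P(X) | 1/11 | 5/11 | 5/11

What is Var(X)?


E[X] = 117/11
E[X²] = 1269/11
Var(X) = E[X²] - (E[X])² = 1269/11 - 13689/121 = 270/121

Var(X) = 270/121 ≈ 2.2314


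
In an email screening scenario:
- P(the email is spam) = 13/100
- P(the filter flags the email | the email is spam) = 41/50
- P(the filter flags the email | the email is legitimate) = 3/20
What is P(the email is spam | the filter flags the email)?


Using Bayes' theorem:
P(A|B) = P(B|A)·P(A) / P(B)

P(the filter flags the email) = 41/50 × 13/100 + 3/20 × 87/100
= 533/5000 + 261/2000 = 2371/10000

P(the email is spam|the filter flags the email) = (533/5000) / (2371/10000) = 1066/2371

P(the email is spam|the filter flags the email) = 1066/2371 ≈ 44.96%


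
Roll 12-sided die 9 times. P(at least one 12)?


P(no 12)^9 = (11/12)^9 = 2357947691/5159780352
P(≥1) = 1 - 2357947691/5159780352 = 2801832661/5159780352

P = 2801832661/5159780352 ≈ 54.30%


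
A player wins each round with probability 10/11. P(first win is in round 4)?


Geometric: P(X=4) = (1-p)^(k-1)×p = (1/11)^3×10/11 = 10/14641

P(X=4) = 10/14641 ≈ 0.07%


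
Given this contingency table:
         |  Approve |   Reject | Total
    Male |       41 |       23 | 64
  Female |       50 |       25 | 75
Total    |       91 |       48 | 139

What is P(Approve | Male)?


P(Approve | Male) = 41/(41+23) = 41/64

P(Approve|Male) = 41/64 ≈ 64.06%


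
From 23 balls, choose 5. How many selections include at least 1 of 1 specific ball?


Complement: C(23,5) - C(22,5) = 33649 - 26334 = 7315

7315


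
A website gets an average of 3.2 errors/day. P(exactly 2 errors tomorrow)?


Poisson(λ=3.2): P(X=2) = e^(-λ)×λ^k/k!
= e^(-3.2) × 3.2^2 / 2!
≈ 0.04076220398 × 10.24 / 2 ≈ 0.208702

P(X=2) ≈ 0.208702 ≈ 20.87%


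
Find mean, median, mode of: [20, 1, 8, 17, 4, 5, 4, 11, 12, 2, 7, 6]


Sorted: [1, 2, 4, 4, 5, 6, 7, 8, 11, 12, 17, 20]
Mean = 97/12
Median = 13/2
Freq: {20: 1, 1: 1, 8: 1, 17: 1, 4: 2, 5: 1, 11: 1, 12: 1, 2: 1, 7: 1, 6: 1}
Mode: [4]

Mean=97/12, Median=13/2, Mode=4


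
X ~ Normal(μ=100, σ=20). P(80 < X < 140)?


z₁=(80-100)/20=-1.0, z₂=(140-100)/20=2.0
P = Φ(2.0) - Φ(-1.0) = 0.977250 - 0.158655 = 0.818595 ≈ 0.8186

P(80 < X < 140) ≈ 0.8186


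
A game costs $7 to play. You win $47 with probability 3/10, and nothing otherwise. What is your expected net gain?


E[gain] = (47-7)×3/10 + (-7)×7/10
= 12 - 49/10 = 71/10

Expected net gain = $71/10 ≈ $7.10


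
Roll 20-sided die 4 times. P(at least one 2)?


P(no 2)^4 = (19/20)^4 = 130321/160000
P(≥1) = 1 - 130321/160000 = 29679/160000

P = 29679/160000 ≈ 18.55%


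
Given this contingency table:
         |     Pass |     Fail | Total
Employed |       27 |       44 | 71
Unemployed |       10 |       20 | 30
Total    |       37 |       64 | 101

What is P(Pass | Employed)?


P(Pass | Employed) = 27/(27+44) = 27/71

P(Pass|Employed) = 27/71 ≈ 38.03%


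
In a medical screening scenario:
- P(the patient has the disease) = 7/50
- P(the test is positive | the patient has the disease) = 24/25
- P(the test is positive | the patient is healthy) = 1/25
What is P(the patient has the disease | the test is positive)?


Using Bayes' theorem:
P(A|B) = P(B|A)·P(A) / P(B)

P(the test is positive) = 24/25 × 7/50 + 1/25 × 43/50
= 84/625 + 43/1250 = 211/1250

P(the patient has the disease|the test is positive) = (84/625) / (211/1250) = 168/211

P(the patient has the disease|the test is positive) = 168/211 ≈ 79.62%


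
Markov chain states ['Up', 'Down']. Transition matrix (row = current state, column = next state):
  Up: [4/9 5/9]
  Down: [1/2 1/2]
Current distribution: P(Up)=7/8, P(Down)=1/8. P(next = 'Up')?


P(next=Up) = Σᵢ P(now=i)×P(i→Up)
= 7/8×4/9 + 1/8×1/2
= 7/18 + 1/16 = 65/144

P = 65/144 ≈ 0.4514


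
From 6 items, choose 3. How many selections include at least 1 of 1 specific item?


Complement: C(6,3) - C(5,3) = 20 - 10 = 10

10


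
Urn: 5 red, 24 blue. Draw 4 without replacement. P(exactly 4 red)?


Hypergeometric: C(5,4)×C(24,0)/C(29,4)
= 5×1/23751 = 5/23751

P(X=4) = 5/23751 ≈ 0.02%


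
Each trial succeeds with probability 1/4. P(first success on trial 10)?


Geometric: P(X=10) = (1-p)^(k-1)×p = (3/4)^9×1/4 = 19683/1048576

P(X=10) = 19683/1048576 ≈ 1.88%


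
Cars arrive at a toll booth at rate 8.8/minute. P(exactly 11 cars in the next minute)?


Poisson(λ=8.8): P(X=11) = e^(-λ)×λ^k/k!
= e^(-8.8) × 8.8^11 / 11!
≈ 0.0001507330751 × 24508085888.8 / 39916800 ≈ 0.092547

P(X=11) ≈ 0.092547 ≈ 9.25%


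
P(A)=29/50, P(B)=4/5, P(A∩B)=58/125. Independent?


P(A)×P(B) = 58/125
P(A∩B) = 58/125
Equal ✓ → Independent

Yes, independent


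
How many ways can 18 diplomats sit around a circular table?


Circular arrangements of 18 distinct objects: fix one position to break rotational symmetry.
(n-1)! = 17! = 355687428096000

355687428096000


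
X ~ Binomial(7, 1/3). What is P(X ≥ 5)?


P(X ≥ 5) = Σ P(X=i) for i=5..7
P(X=5) = 28/729
P(X=6) = 14/2187
P(X=7) = 1/2187
Sum = 11/243

P(X ≥ 5) = 11/243 ≈ 4.53%


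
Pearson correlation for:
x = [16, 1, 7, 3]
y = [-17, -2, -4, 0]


n=4, Σx=27, Σy=-23, Σxy=-302, Σx²=315, Σy²=309
r = (4×(-302) - 27×(-23))/√((4×315 - 27²)(4×309 - (-23)²))
= -587/√(531×707) = -587/√375417 ≈ -587/612.7128 ≈ -0.9580

r ≈ -0.9580


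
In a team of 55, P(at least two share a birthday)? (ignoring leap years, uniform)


P(all different) = Π(365-i)/365 for i=0..54
= 0.013738
P(match) = 1 - 0.013738 = 0.986262

P ≈ 0.9863 ≈ 98.63%


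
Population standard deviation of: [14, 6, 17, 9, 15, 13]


Mean = 74/6 = 37/3
  (14-37/3)²=25/9
  (6-37/3)²=361/9
  (17-37/3)²=196/9
  (9-37/3)²=100/9
  (15-37/3)²=64/9
  (13-37/3)²=4/9
Σ(x-μ)² = 250/3
σ² = (250/3)/6 = 125/9

σ = √(125/9) ≈ 3.7268


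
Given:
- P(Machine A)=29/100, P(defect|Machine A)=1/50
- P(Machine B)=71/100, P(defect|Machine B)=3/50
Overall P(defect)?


P(B) = Σ P(B|Aᵢ)×P(Aᵢ)
  1/50×29/100 = 29/5000
  3/50×71/100 = 213/5000
Sum = 121/2500

P(defect) = 121/2500 ≈ 4.84%


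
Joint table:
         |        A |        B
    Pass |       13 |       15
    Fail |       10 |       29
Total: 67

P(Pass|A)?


P(Pass|A) = 13/(13+10) = 13/23

P = 13/23 ≈ 56.52%


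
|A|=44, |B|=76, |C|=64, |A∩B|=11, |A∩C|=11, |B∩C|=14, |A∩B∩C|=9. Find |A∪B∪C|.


|A∪B∪C| = 44+76+64-11-11-14+9 = 157

|A∪B∪C| = 157


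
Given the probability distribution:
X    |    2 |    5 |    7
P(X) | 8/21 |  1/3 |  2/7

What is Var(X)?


E[X] = 31/7
E[X²] = 167/7
Var(X) = E[X²] - (E[X])² = 167/7 - 961/49 = 208/49

Var(X) = 208/49 ≈ 4.2449


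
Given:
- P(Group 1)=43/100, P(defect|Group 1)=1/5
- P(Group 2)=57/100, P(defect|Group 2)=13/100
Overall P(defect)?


P(B) = Σ P(B|Aᵢ)×P(Aᵢ)
  1/5×43/100 = 43/500
  13/100×57/100 = 741/10000
Sum = 1601/10000

P(defect) = 1601/10000 ≈ 16.01%


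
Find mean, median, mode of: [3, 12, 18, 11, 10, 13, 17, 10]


Sorted: [3, 10, 10, 11, 12, 13, 17, 18]
Mean = 94/8 = 47/4
Median = 23/2
Freq: {3: 1, 12: 1, 18: 1, 11: 1, 10: 2, 13: 1, 17: 1}
Mode: [10]

Mean=47/4, Median=23/2, Mode=10


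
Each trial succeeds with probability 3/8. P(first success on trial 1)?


Geometric: P(X=1) = (1-p)^(k-1)×p = (5/8)^0×3/8 = 3/8

P(X=1) = 3/8 ≈ 37.50%


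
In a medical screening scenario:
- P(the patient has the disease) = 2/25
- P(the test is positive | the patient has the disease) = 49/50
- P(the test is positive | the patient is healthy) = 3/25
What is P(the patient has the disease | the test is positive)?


Using Bayes' theorem:
P(A|B) = P(B|A)·P(A) / P(B)

P(the test is positive) = 49/50 × 2/25 + 3/25 × 23/25
= 49/625 + 69/625 = 118/625

P(the patient has the disease|the test is positive) = (49/625) / (118/625) = 49/118

P(the patient has the disease|the test is positive) = 49/118 ≈ 41.53%


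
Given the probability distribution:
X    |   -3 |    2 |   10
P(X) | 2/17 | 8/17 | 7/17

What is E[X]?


E[X] = Σ x·P(X=x)
= (-3)×(2/17) + (2)×(8/17) + (10)×(7/17)
= 80/17

E[X] = 80/17


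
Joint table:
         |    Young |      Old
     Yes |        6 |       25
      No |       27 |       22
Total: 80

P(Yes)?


P(Yes) = (6+25)/80 = 31/80

P(Yes) = 31/80 ≈ 38.75%


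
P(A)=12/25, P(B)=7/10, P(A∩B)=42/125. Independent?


P(A)×P(B) = 42/125
P(A∩B) = 42/125
Equal ✓ → Independent

Yes, independent


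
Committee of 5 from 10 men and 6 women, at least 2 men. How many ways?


Count by #men:
  2M,3W: C(10,2)×C(6,3)=900
  3M,2W: C(10,3)×C(6,2)=1800
  4M,1W: C(10,4)×C(6,1)=1260
  5M,0W: C(10,5)×C(6,0)=252
Total = 4212

4212


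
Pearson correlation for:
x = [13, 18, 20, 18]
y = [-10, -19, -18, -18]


n=4, Σx=69, Σy=-65, Σxy=-1156, Σx²=1217, Σy²=1109
r = (4×(-1156) - 69×(-65))/√((4×1217 - 69²)(4×1109 - (-65)²))
= -139/√(107×211) = -139/√22577 ≈ -139/150.2564 ≈ -0.9251

r ≈ -0.9251


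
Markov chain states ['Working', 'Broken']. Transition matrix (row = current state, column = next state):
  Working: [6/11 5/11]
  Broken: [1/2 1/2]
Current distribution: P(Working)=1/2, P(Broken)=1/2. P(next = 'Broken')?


P(next=Broken) = Σᵢ P(now=i)×P(i→Broken)
= 1/2×5/11 + 1/2×1/2
= 5/22 + 1/4 = 21/44

P = 21/44 ≈ 0.4773


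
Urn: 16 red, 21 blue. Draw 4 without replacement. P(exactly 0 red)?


Hypergeometric: C(16,0)×C(21,4)/C(37,4)
= 1×5985/66045 = 57/629

P(X=0) = 57/629 ≈ 9.06%


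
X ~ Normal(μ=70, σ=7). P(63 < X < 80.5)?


z₁=(63-70)/7=-1.0, z₂=(80.5-70)/7=1.5
P = Φ(1.5) - Φ(-1.0) = 0.933193 - 0.158655 = 0.774538 ≈ 0.7745

P(63 < X < 80.5) ≈ 0.7745


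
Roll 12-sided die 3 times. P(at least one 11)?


P(no 11)^3 = (11/12)^3 = 1331/1728
P(≥1) = 1 - 1331/1728 = 397/1728

P = 397/1728 ≈ 22.97%


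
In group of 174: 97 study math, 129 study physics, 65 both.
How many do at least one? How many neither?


|A∪B| = 97+129-65 = 161
Neither = 174-161 = 13

At least one: 161; Neither: 13


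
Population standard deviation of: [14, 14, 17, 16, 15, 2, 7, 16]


Mean = 101/8
  (14-101/8)²=121/64
  (14-101/8)²=121/64
  (17-101/8)²=1225/64
  (16-101/8)²=729/64
  (15-101/8)²=361/64
  (2-101/8)²=7225/64
  (7-101/8)²=2025/64
  (16-101/8)²=729/64
Σ(x-μ)² = 1567/8
σ² = (1567/8)/8 = 1567/64

σ = √(1567/64) ≈ 4.9482


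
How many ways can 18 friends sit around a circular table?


Circular arrangements of 18 distinct objects: fix one position to break rotational symmetry.
(n-1)! = 17! = 355687428096000

355687428096000


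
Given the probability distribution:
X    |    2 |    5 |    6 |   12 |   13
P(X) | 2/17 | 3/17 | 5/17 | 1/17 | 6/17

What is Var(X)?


E[X] = 139/17
E[X²] = 1421/17
Var(X) = E[X²] - (E[X])² = 1421/17 - 19321/289 = 4836/289

Var(X) = 4836/289 ≈ 16.7336


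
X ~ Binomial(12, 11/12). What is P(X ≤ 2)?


P(X ≤ 2) = Σ P(X=i) for i=0..2
P(X=0) = 1/8916100448256
P(X=1) = 11/743008370688
P(X=2) = 1331/1486016741376
Sum = 8119/8916100448256

P(X ≤ 2) = 8119/8916100448256 ≈ 0.00%


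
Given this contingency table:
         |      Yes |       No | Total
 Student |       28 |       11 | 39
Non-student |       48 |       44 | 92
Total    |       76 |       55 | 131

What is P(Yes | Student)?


P(Yes | Student) = 28/(28+11) = 28/39

P(Yes|Student) = 28/39 ≈ 71.79%


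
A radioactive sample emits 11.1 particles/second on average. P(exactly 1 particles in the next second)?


Poisson(λ=11.1): P(X=1) = e^(-λ)×λ^k/k!
= e^(-11.1) × 11.1^1 / 1!
≈ 1.511232382e-05 × 11.1 / 1 ≈ 0.000168

P(X=1) ≈ 0.000168 ≈ 0.02%


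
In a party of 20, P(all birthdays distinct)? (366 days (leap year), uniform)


P(all different) = Π(366-i)/366 for i=0..19
= (366/366)×(365/366)×...×(347/366)
= 0.589430

P ≈ 0.5894 ≈ 58.94%


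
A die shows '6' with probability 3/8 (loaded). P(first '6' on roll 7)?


Geometric: P(X=7) = (1-p)^(k-1)×p = (5/8)^6×3/8 = 46875/2097152

P(X=7) = 46875/2097152 ≈ 2.24%


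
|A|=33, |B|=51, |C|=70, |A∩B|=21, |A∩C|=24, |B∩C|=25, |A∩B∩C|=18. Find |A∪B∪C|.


|A∪B∪C| = 33+51+70-21-24-25+18 = 102

|A∪B∪C| = 102


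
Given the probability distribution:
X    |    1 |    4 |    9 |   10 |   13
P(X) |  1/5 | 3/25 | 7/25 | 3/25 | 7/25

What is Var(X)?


E[X] = 201/25
E[X²] = 2103/25
Var(X) = E[X²] - (E[X])² = 2103/25 - 40401/625 = 12174/625

Var(X) = 12174/625 ≈ 19.4784


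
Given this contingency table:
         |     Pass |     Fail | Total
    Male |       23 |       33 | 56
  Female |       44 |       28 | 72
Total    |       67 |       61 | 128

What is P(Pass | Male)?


P(Pass | Male) = 23/(23+33) = 23/56

P(Pass|Male) = 23/56 ≈ 41.07%


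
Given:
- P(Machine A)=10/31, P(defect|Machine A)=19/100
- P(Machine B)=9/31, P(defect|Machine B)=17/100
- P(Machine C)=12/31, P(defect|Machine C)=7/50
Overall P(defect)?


P(B) = Σ P(B|Aᵢ)×P(Aᵢ)
  19/100×10/31 = 19/310
  17/100×9/31 = 153/3100
  7/50×12/31 = 42/775
Sum = 511/3100

P(defect) = 511/3100 ≈ 16.48%


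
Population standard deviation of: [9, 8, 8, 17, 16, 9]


Mean = 67/6
  (9-67/6)²=169/36
  (8-67/6)²=361/36
  (8-67/6)²=361/36
  (17-67/6)²=1225/36
  (16-67/6)²=841/36
  (9-67/6)²=169/36
Σ(x-μ)² = 521/6
σ² = (521/6)/6 = 521/36

σ = √(521/36) ≈ 3.8042


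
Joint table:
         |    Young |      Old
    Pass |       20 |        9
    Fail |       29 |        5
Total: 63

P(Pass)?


P(Pass) = (20+9)/63 = 29/63

P(Pass) = 29/63 ≈ 46.03%


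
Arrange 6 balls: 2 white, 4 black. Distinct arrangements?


6!/(2!×4!) = 15

15


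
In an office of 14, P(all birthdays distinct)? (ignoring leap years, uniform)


P(all different) = Π(365-i)/365 for i=0..13
= (365/365)×(364/365)×...×(352/365)
= 0.776897

P ≈ 0.7769 ≈ 77.69%


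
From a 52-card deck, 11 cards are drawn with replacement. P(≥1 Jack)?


P(not a Jack) = 48/52 = 12/13
P(none in 11 draws) = (12/13)^11 = 743008370688/1792160394037
P(≥1 Jack) = 1 - 743008370688/1792160394037 = 1049152023349/1792160394037

P = 1049152023349/1792160394037 ≈ 58.54%


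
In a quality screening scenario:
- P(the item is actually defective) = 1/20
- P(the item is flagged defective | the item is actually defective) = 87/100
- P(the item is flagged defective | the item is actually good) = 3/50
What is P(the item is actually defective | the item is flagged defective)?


Using Bayes' theorem:
P(A|B) = P(B|A)·P(A) / P(B)

P(the item is flagged defective) = 87/100 × 1/20 + 3/50 × 19/20
= 87/2000 + 57/1000 = 201/2000

P(the item is actually defective|the item is flagged defective) = (87/2000) / (201/2000) = 29/67

P(the item is actually defective|the item is flagged defective) = 29/67 ≈ 43.28%


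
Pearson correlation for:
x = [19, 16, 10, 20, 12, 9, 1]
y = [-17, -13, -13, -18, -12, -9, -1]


n=7, Σx=87, Σy=-83, Σxy=-1247, Σx²=1343, Σy²=1177
r = (7×(-1247) - 87×(-83))/√((7×1343 - 87²)(7×1177 - (-83)²))
= -1508/√(1832×1350) = -1508/√2473200 ≈ -1508/1572.6411 ≈ -0.9589

r ≈ -0.9589


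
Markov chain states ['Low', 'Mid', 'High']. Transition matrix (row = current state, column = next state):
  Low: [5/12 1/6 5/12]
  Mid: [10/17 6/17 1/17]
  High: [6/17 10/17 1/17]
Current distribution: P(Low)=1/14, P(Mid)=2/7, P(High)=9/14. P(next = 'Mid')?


P(next=Mid) = Σᵢ P(now=i)×P(i→Mid)
= 1/14×1/6 + 2/7×6/17 + 9/14×10/17
= 1/84 + 12/119 + 45/119 = 701/1428

P = 701/1428 ≈ 0.4909


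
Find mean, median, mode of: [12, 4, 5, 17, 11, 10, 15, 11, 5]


Sorted: [4, 5, 5, 10, 11, 11, 12, 15, 17]
Mean = 90/9 = 10
Median = 11
Freq: {12: 1, 4: 1, 5: 2, 17: 1, 11: 2, 10: 1, 15: 1}
Mode: [5, 11]

Mean=10, Median=11, Mode=[5, 11]


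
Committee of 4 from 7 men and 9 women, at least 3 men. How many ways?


Count by #men:
  3M,1W: C(7,3)×C(9,1)=315
  4M,0W: C(7,4)×C(9,0)=35
Total = 350

350


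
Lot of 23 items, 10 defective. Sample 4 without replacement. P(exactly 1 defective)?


Hypergeometric: C(10,1)×C(13,3)/C(23,4)
= 10×286/8855 = 52/161

P(X=1) = 52/161 ≈ 32.30%


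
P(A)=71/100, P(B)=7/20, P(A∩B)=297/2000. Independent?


P(A)×P(B) = 497/2000
P(A∩B) = 297/2000
Not equal → NOT independent

No, not independent


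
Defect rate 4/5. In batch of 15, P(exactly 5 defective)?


Binomial: P(X=5) = C(15,5)×p^5×(1-p)^10
= 3003 × 1024/3125 × 1/9765625 = 3075072/30517578125

P(X=5) = 3075072/30517578125 ≈ 0.01%


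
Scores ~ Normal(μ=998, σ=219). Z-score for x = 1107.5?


z = (x - μ)/σ = (1107.5 - 998)/219 = 0.5

z = 0.5


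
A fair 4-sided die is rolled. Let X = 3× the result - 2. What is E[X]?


E[die] = (1+4)/2 = 5/2
E[X] = 3×5/2 - 2 = 11/2

E[X] = 11/2


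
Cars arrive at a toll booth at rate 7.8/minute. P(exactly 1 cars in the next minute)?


Poisson(λ=7.8): P(X=1) = e^(-λ)×λ^k/k!
= e^(-7.8) × 7.8^1 / 1!
≈ 0.000409734979 × 7.8 / 1 ≈ 0.003196

P(X=1) ≈ 0.003196 ≈ 0.32%


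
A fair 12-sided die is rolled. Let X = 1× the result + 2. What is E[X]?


E[die] = (1+12)/2 = 13/2
E[X] = 1×13/2 + 2 = 17/2

E[X] = 17/2


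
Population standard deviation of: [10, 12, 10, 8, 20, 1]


Mean = 61/6
  (10-61/6)²=1/36
  (12-61/6)²=121/36
  (10-61/6)²=1/36
  (8-61/6)²=169/36
  (20-61/6)²=3481/36
  (1-61/6)²=3025/36
Σ(x-μ)² = 1133/6
σ² = (1133/6)/6 = 1133/36

σ = √(1133/36) ≈ 5.6100


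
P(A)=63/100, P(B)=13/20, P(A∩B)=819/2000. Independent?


P(A)×P(B) = 819/2000
P(A∩B) = 819/2000
Equal ✓ → Independent

Yes, independent


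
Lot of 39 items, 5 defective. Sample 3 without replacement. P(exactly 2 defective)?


Hypergeometric: C(5,2)×C(34,1)/C(39,3)
= 10×34/9139 = 340/9139

P(X=2) = 340/9139 ≈ 3.72%


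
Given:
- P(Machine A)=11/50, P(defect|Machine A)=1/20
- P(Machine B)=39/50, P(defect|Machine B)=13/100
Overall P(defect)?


P(B) = Σ P(B|Aᵢ)×P(Aᵢ)
  1/20×11/50 = 11/1000
  13/100×39/50 = 507/5000
Sum = 281/2500

P(defect) = 281/2500 ≈ 11.24%


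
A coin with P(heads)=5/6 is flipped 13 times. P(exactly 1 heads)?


Binomial: P(X=1) = C(13,1)×p^1×(1-p)^12
= 13 × 5/6 × 1/2176782336 = 65/13060694016

P(X=1) = 65/13060694016 ≈ 0.00%


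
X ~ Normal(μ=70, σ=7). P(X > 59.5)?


z = (59.5-70)/7 = -1.5
P(X > 59.5) = 1 - P(Z ≤ -1.5) = 1 - 0.0668 = 0.9332

P(X > 59.5) ≈ 0.9332


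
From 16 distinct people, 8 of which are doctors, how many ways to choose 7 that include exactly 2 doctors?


Choose 2 of the 8 doctors and 5 of the other 8 people:
C(8,2)×C(8,5) = 28×56 = 1568

1568


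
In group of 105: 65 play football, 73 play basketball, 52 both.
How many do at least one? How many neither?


|A∪B| = 65+73-52 = 86
Neither = 105-86 = 19

At least one: 86; Neither: 19


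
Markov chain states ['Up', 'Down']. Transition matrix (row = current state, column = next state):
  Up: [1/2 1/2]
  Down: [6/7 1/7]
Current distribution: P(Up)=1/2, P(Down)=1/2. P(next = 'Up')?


P(next=Up) = Σᵢ P(now=i)×P(i→Up)
= 1/2×1/2 + 1/2×6/7
= 1/4 + 3/7 = 19/28

P = 19/28 ≈ 0.6786


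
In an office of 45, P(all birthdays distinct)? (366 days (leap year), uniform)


P(all different) = Π(366-i)/366 for i=0..44
= (366/366)×(365/366)×...×(322/366)
= 0.059503

P ≈ 0.0595 ≈ 5.95%


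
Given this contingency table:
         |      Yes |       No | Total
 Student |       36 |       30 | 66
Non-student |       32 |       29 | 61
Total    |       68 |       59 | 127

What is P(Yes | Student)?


P(Yes | Student) = 36/(36+30) = 36/66 = 6/11

P(Yes|Student) = 6/11 ≈ 54.55%


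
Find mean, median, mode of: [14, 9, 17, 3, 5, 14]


Sorted: [3, 5, 9, 14, 14, 17]
Mean = 62/6 = 31/3
Median = 23/2
Freq: {14: 2, 9: 1, 17: 1, 3: 1, 5: 1}
Mode: [14]

Mean=31/3, Median=23/2, Mode=14


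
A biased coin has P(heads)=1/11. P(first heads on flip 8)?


Geometric: P(X=8) = (1-p)^(k-1)×p = (10/11)^7×1/11 = 10000000/214358881

P(X=8) = 10000000/214358881 ≈ 4.67%


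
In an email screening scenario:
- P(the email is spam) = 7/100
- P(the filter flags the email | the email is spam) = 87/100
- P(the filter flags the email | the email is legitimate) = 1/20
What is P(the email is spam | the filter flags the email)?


Using Bayes' theorem:
P(A|B) = P(B|A)·P(A) / P(B)

P(the filter flags the email) = 87/100 × 7/100 + 1/20 × 93/100
= 609/10000 + 93/2000 = 537/5000

P(the email is spam|the filter flags the email) = (609/10000) / (537/5000) = 203/358

P(the email is spam|the filter flags the email) = 203/358 ≈ 56.70%


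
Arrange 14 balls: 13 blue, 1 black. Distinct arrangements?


14!/(13!×1!) = 14

14


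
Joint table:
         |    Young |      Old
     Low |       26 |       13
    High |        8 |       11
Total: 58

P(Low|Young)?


P(Low|Young) = 26/(26+8) = 26/34 = 13/17

P = 13/17 ≈ 76.47%


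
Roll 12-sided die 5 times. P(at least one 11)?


P(no 11)^5 = (11/12)^5 = 161051/248832
P(≥1) = 1 - 161051/248832 = 87781/248832

P = 87781/248832 ≈ 35.28%


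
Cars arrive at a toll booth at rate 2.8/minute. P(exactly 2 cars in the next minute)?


Poisson(λ=2.8): P(X=2) = e^(-λ)×λ^k/k!
= e^(-2.8) × 2.8^2 / 2!
≈ 0.06081006263 × 7.84 / 2 ≈ 0.238375

P(X=2) ≈ 0.238375 ≈ 23.84%


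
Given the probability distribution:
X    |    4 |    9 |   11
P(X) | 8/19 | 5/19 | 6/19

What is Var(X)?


E[X] = 143/19
E[X²] = 1259/19
Var(X) = E[X²] - (E[X])² = 1259/19 - 20449/361 = 3472/361

Var(X) = 3472/361 ≈ 9.6177


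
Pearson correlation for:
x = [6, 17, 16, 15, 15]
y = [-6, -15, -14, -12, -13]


n=5, Σx=69, Σy=-60, Σxy=-890, Σx²=1031, Σy²=770
r = (5×(-890) - 69×(-60))/√((5×1031 - 69²)(5×770 - (-60)²))
= -310/√(394×250) = -310/√98500 ≈ -310/313.8471 ≈ -0.9877

r ≈ -0.9877


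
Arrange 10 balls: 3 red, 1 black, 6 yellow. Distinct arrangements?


10!/(3!×1!×6!) = 840

840


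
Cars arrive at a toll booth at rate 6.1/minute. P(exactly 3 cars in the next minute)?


Poisson(λ=6.1): P(X=3) = e^(-λ)×λ^k/k!
= e^(-6.1) × 6.1^3 / 3!
≈ 0.002242867719 × 226.981 / 6 ≈ 0.084848

P(X=3) ≈ 0.084848 ≈ 8.48%


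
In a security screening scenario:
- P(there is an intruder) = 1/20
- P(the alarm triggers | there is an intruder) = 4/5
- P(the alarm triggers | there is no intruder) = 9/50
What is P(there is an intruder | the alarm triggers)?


Using Bayes' theorem:
P(A|B) = P(B|A)·P(A) / P(B)

P(the alarm triggers) = 4/5 × 1/20 + 9/50 × 19/20
= 1/25 + 171/1000 = 211/1000

P(there is an intruder|the alarm triggers) = (1/25) / (211/1000) = 40/211

P(there is an intruder|the alarm triggers) = 40/211 ≈ 18.96%


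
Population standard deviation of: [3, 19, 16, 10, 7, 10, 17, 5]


Mean = 87/8
  (3-87/8)²=3969/64
  (19-87/8)²=4225/64
  (16-87/8)²=1681/64
  (10-87/8)²=49/64
  (7-87/8)²=961/64
  (10-87/8)²=49/64
  (17-87/8)²=2401/64
  (5-87/8)²=2209/64
Σ(x-μ)² = 1943/8
σ² = (1943/8)/8 = 1943/64

σ = √(1943/64) ≈ 5.5099


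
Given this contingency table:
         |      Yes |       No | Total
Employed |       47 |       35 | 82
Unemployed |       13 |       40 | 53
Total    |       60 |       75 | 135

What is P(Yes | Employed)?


P(Yes | Employed) = 47/(47+35) = 47/82

P(Yes|Employed) = 47/82 ≈ 57.32%


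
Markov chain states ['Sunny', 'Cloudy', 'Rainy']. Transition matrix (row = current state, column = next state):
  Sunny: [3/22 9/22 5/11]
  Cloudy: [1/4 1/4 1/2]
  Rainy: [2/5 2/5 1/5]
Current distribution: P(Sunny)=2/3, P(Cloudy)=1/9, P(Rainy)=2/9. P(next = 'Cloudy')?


P(next=Cloudy) = Σᵢ P(now=i)×P(i→Cloudy)
= 2/3×9/22 + 1/9×1/4 + 2/9×2/5
= 3/11 + 1/36 + 4/45 = 257/660

P = 257/660 ≈ 0.3894


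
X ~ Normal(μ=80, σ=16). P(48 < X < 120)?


z₁=(48-80)/16=-2.0, z₂=(120-80)/16=2.5
P = Φ(2.5) - Φ(-2.0) = 0.993790 - 0.022750 = 0.971040 ≈ 0.9710

P(48 < X < 120) ≈ 0.9710


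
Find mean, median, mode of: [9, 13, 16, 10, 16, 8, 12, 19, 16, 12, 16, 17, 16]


Sorted: [8, 9, 10, 12, 12, 13, 16, 16, 16, 16, 16, 17, 19]
Mean = 180/13
Median = 16
Freq: {9: 1, 13: 1, 16: 5, 10: 1, 8: 1, 12: 2, 19: 1, 17: 1}
Mode: [16]

Mean=180/13, Median=16, Mode=16


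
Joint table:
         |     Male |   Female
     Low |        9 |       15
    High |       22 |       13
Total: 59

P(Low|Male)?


P(Low|Male) = 9/(9+22) = 9/31

P = 9/31 ≈ 29.03%


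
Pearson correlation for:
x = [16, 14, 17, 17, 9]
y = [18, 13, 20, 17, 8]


n=5, Σx=73, Σy=76, Σxy=1171, Σx²=1111, Σy²=1246
r = (5×1171 - 73×76)/√((5×1111 - 73²)(5×1246 - 76²))
= 307/√(226×454) = 307/√102604 ≈ 307/320.3186 ≈ 0.9584

r ≈ 0.9584


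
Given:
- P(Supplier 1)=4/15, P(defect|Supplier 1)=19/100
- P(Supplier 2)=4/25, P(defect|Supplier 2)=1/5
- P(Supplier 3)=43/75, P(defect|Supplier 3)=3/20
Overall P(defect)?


P(B) = Σ P(B|Aᵢ)×P(Aᵢ)
  19/100×4/15 = 19/375
  1/5×4/25 = 4/125
  3/20×43/75 = 43/500
Sum = 253/1500

P(defect) = 253/1500 ≈ 16.87%


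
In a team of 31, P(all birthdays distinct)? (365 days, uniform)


P(all different) = Π(365-i)/365 for i=0..30
= (365/365)×(364/365)×...×(335/365)
= 0.269545

P ≈ 0.2695 ≈ 26.95%


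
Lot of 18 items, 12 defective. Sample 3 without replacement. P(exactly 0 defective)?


Hypergeometric: C(12,0)×C(6,3)/C(18,3)
= 1×20/816 = 5/204

P(X=0) = 5/204 ≈ 2.45%


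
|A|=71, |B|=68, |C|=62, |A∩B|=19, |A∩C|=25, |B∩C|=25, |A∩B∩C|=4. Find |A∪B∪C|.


|A∪B∪C| = 71+68+62-19-25-25+4 = 136

|A∪B∪C| = 136


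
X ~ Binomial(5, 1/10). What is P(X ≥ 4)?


P(X ≥ 4) = Σ P(X=i) for i=4..5
P(X=4) = 9/20000
P(X=5) = 1/100000
Sum = 23/50000

P(X ≥ 4) = 23/50000 ≈ 0.05%


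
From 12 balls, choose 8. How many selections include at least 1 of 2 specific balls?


Complement: C(12,8) - C(10,8) = 495 - 45 = 450

450


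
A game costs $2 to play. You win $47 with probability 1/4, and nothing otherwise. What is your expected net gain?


E[gain] = (47-2)×1/4 + (-2)×3/4
= 45/4 - 3/2 = 39/4

Expected net gain = $39/4 ≈ $9.75
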